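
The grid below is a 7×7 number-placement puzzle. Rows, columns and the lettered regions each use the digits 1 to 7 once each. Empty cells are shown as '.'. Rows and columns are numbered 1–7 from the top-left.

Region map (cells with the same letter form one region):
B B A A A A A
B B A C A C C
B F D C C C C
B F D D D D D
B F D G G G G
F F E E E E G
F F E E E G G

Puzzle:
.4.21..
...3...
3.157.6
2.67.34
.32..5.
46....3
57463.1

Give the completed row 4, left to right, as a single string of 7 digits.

row 2, column 7 = 2: row 2 has {3}; col 7 has {1,3,4,6}; region has {3,5,6,7} → only 2 remains.
row 3, column 2 = 2: row 3 has {1,3,5,6,7}; col 2 has {3,4,6,7}; region has {3,4,5,6,7} → only 2 remains.
row 3, column 6 = 4: row 3 has {1,2,3,5,6,7}; col 6 has {3,5}; region has {2,3,5,6,7} → only 4 remains.
row 4, column 2 = 1: row 4 has {2,3,4,6,7}; col 2 has {2,3,4,6,7}; region has {2,3,4,5,6,7} → only 1 remains.
row 4, column 5 = 5: row 4 has {1,2,3,4,6,7}; col 5 has {1,3,7}; region has {1,2,3,4,6,7} → only 5 remains.

2167534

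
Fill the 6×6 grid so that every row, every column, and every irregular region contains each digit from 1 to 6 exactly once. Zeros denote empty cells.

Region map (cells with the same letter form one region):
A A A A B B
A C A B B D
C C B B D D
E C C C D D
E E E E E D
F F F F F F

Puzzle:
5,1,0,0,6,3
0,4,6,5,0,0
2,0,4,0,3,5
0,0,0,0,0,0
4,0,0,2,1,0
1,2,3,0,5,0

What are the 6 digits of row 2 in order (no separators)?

346521

row 1, column 3 = 2 (sole candidate).
row 1, column 4 = 4 (sole candidate).
row 2, column 1 = 3: row 2 has {4,5,6}; col 1 has {1,2,4,5}; region has {1,2,4,5,6} → only 3 remains.
row 2, column 5 = 2: row 2 has {3,4,5,6}; col 5 has {1,3,5,6}; region has {3,4,5,6} → only 2 remains.
row 2, column 6 = 1: row 2 has {2,3,4,5,6}; col 6 has {3,5}; region has {3,5} → only 1 remains.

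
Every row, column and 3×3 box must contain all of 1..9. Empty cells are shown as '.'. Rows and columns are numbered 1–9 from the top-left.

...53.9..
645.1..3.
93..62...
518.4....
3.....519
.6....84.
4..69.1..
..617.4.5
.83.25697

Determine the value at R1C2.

7

R3C7 = 7: row 3 has {2,3,6,9}; col 7 has {1,4,5,6,8,9}; box has {3,9} → only 7 remains.
R5C5 = 8: row 5 has {1,3,5,9}; col 5 has {1,2,3,4,6,7,9}; box has {4} → only 8 remains.
R6C5 = 5: row 6 has {4,6,8}; col 5 has {1,2,3,4,6,7,8,9}; box has {4,8} → only 5 remains.
R8C1 = 2: row 8 has {1,4,5,6,7}; col 1 has {3,4,5,6,9}; box has {3,4,6,8} → only 2 remains.
R8C2 = 9: row 8 has {1,2,4,5,6,7}; col 2 has {1,3,4,6,8}; box has {2,3,4,6,8} → only 9 remains.
R8C8 = 8: row 8 has {1,2,4,5,6,7,9}; col 8 has {1,3,4,9}; box has {1,4,5,6,7,9} → only 8 remains.
R9C1 = 1: row 9 has {2,3,5,6,7,8,9}; col 1 has {2,3,4,5,6,9}; box has {2,3,4,6,8,9} → only 1 remains.
R9C4 = 4: row 9 has {1,2,3,5,6,7,8,9}; col 4 has {1,5,6}; box has {1,2,5,6,7,9} → only 4 remains.
R2C7 = 2: row 2 has {1,3,4,5,6}; col 7 has {1,4,5,6,7,8,9}; box has {3,7,9} → only 2 remains.
R2C9 = 8: row 2 has {1,2,3,4,5,6}; col 9 has {5,7,9}; box has {2,3,7,9} → only 8 remains.
R3C3 = 1: row 3 has {2,3,6,7,9}; col 3 has {3,5,6,8}; box has {3,4,5,6,9} → only 1 remains.
R3C4 = 8: row 3 has {1,2,3,6,7,9}; col 4 has {1,4,5,6}; box has {1,2,3,5,6} → only 8 remains.
R3C8 = 5: row 3 has {1,2,3,6,7,8,9}; col 8 has {1,3,4,8,9}; box has {2,3,7,8,9} → only 5 remains.
R3C9 = 4: row 3 has {1,2,3,5,6,7,8,9}; col 9 has {5,7,8,9}; box has {2,3,5,7,8,9} → only 4 remains.
R4C7 = 3: row 4 has {1,4,5,8}; col 7 has {1,2,4,5,6,7,8,9}; box has {1,4,5,8,9} → only 3 remains.
R6C1 = 7: row 6 has {4,5,6,8}; col 1 has {1,2,3,4,5,6,9}; box has {1,3,5,6,8} → only 7 remains.
R6C9 = 2: row 6 has {4,5,6,7,8}; col 9 has {4,5,7,8,9}; box has {1,3,4,5,8,9} → only 2 remains.
R7C3 = 7: row 7 has {1,4,6,9}; col 3 has {1,3,5,6,8}; box has {1,2,3,4,6,8,9} → only 7 remains.
R7C8 = 2: row 7 has {1,4,6,7,9}; col 8 has {1,3,4,5,8,9}; box has {1,4,5,6,7,8,9} → only 2 remains.
R7C9 = 3: row 7 has {1,2,4,6,7,9}; col 9 has {2,4,5,7,8,9}; box has {1,2,4,5,6,7,8,9} → only 3 remains.
R8C6 = 3: row 8 has {1,2,4,5,6,7,8,9}; col 6 has {2,5}; box has {1,2,4,5,6,7,9} → only 3 remains.
R1C1 = 8: row 1 has {3,5,9}; col 1 has {1,2,3,4,5,6,7,9}; box has {1,3,4,5,6,9} → only 8 remains.
R1C3 = 2: row 1 has {3,5,8,9}; col 3 has {1,3,5,6,7,8}; box has {1,3,4,5,6,8,9} → only 2 remains.
R1C8 = 6: row 1 has {2,3,5,8,9}; col 8 has {1,2,3,4,5,8,9}; box has {2,3,4,5,7,8,9} → only 6 remains.
R1C9 = 1: row 1 has {2,3,5,6,8,9}; col 9 has {2,3,4,5,7,8,9}; box has {2,3,4,5,6,7,8,9} → only 1 remains.
R4C8 = 7: row 4 has {1,3,4,5,8}; col 8 has {1,2,3,4,5,6,8,9}; box has {1,2,3,4,5,8,9} → only 7 remains.
R4C9 = 6: row 4 has {1,3,4,5,7,8}; col 9 has {1,2,3,4,5,7,8,9}; box has {1,2,3,4,5,7,8,9} → only 6 remains.
R5C2 = 2: row 5 has {1,3,5,8,9}; col 2 has {1,3,4,6,8,9}; box has {1,3,5,6,7,8} → only 2 remains.
R5C3 = 4: row 5 has {1,2,3,5,8,9}; col 3 has {1,2,3,5,6,7,8}; box has {1,2,3,5,6,7,8} → only 4 remains.
R5C4 = 7: row 5 has {1,2,3,4,5,8,9}; col 4 has {1,4,5,6,8}; box has {4,5,8} → only 7 remains.
R5C6 = 6: row 5 has {1,2,3,4,5,7,8,9}; col 6 has {2,3,5}; box has {4,5,7,8} → only 6 remains.
R6C3 = 9: row 6 has {2,4,5,6,7,8}; col 3 has {1,2,3,4,5,6,7,8}; box has {1,2,3,4,5,6,7,8} → only 9 remains.
R6C4 = 3: row 6 has {2,4,5,6,7,8,9}; col 4 has {1,4,5,6,7,8}; box has {4,5,6,7,8} → only 3 remains.
R6C6 = 1: row 6 has {2,3,4,5,6,7,8,9}; col 6 has {2,3,5,6}; box has {3,4,5,6,7,8} → only 1 remains.
R7C2 = 5: row 7 has {1,2,3,4,6,7,9}; col 2 has {1,2,3,4,6,8,9}; box has {1,2,3,4,6,7,8,9} → only 5 remains.
R7C6 = 8: row 7 has {1,2,3,4,5,6,7,9}; col 6 has {1,2,3,5,6}; box has {1,2,3,4,5,6,7,9} → only 8 remains.
R1C2 = 7: row 1 has {1,2,3,5,6,8,9}; col 2 has {1,2,3,4,5,6,8,9}; box has {1,2,3,4,5,6,8,9} → only 7 remains.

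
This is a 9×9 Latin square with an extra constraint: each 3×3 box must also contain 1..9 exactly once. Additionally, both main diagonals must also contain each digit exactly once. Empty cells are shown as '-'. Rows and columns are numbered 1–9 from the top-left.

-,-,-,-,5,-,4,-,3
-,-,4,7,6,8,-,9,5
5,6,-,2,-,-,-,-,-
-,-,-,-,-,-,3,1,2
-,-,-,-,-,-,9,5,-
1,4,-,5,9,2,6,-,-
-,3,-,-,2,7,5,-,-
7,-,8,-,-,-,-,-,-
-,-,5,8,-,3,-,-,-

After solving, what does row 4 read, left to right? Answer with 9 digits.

R2C2 = 1: row 2 has {4,5,6,7,8,9}; col 2 has {3,4,6}; box has {4,5,6}; main diagonal has {2,5} → only 1 remains.
R2C7 = 2: row 2 has {1,4,5,6,7,8,9}; col 7 has {3,4,5,6,9}; box has {3,4,5,9} → only 2 remains.
R8C2 = 2: row 8 has {7,8}; col 2 has {1,3,4,6}; box has {3,5,7,8}; anti-diagonal has {3,5,9} → only 2 remains.
R8C7 = 1: row 8 has {2,7,8}; col 7 has {2,3,4,5,6,9}; box has {5} → only 1 remains.
R9C2 = 9: row 9 has {3,5,8}; col 2 has {1,2,3,4,6}; box has {2,3,5,7,8} → only 9 remains.
R9C7 = 7: row 9 has {3,5,8,9}; col 7 has {1,2,3,4,5,6,9}; box has {1,5} → only 7 remains.
R2C1 = 3: row 2 has {1,2,4,5,6,7,8,9}; col 1 has {1,5,7}; box has {1,4,5,6} → only 3 remains.
R3C7 = 8: row 3 has {2,5,6}; col 7 has {1,2,3,4,5,6,7,9}; box has {2,3,4,5,9}; anti-diagonal has {2,3,5,9} → only 8 remains.
R3C8 = 7: row 3 has {2,5,6,8}; col 8 has {1,5,9}; box has {2,3,4,5,8,9} → only 7 remains.
R3C9 = 1: row 3 has {2,5,6,7,8}; col 9 has {2,3,5}; box has {2,3,4,5,7,8,9} → only 1 remains.
R6C8 = 8: row 6 has {1,2,4,5,6,9}; col 8 has {1,5,7,9}; box has {1,2,3,5,6,9} → only 8 remains.
R6C9 = 7: row 6 has {1,2,4,5,6,8,9}; col 9 has {1,2,3,5}; box has {1,2,3,5,6,8,9} → only 7 remains.
R8C5 = 4: row 8 has {1,2,7,8}; col 5 has {2,5,6,9}; box has {2,3,7,8} → only 4 remains.
R9C5 = 1: row 9 has {3,5,7,8,9}; col 5 has {2,4,5,6,9}; box has {2,3,4,7,8} → only 1 remains.
R1C8 = 6: row 1 has {3,4,5}; col 8 has {1,5,7,8,9}; box has {1,2,3,4,5,7,8,9} → only 6 remains.
R3C3 = 9: row 3 has {1,2,5,6,7,8}; col 3 has {4,5,8}; box has {1,3,4,5,6}; main diagonal has {1,2,5} → only 9 remains.
R3C5 = 3: row 3 has {1,2,5,6,7,8,9}; col 5 has {1,2,4,5,6,9}; box has {2,5,6,7,8} → only 3 remains.
R3C6 = 4: row 3 has {1,2,3,5,6,7,8,9}; col 6 has {2,3,7,8}; box has {2,3,5,6,7,8} → only 4 remains.
R4C6 = 6: row 4 has {1,2,3}; col 6 has {2,3,4,7,8}; box has {2,5,9}; anti-diagonal has {2,3,5,8,9} → only 6 remains.
R5C5 = 7: row 5 has {5,9}; col 5 has {1,2,3,4,5,6,9}; box has {2,5,6,9}; main diagonal has {1,2,5,9}; anti-diagonal has {2,3,5,6,8,9} → only 7 remains.
R5C6 = 1: row 5 has {5,7,9}; col 6 has {2,3,4,6,7,8}; box has {2,5,6,7,9} → only 1 remains.
R5C9 = 4: row 5 has {1,5,7,9}; col 9 has {1,2,3,5,7}; box has {1,2,3,5,6,7,8,9} → only 4 remains.
R6C3 = 3: row 6 has {1,2,4,5,6,7,8,9}; col 3 has {4,5,8,9}; box has {1,4} → only 3 remains.
R7C3 = 1: row 7 has {2,3,5,7}; col 3 has {3,4,5,8,9}; box has {2,3,5,7,8,9}; anti-diagonal has {2,3,5,6,7,8,9} → only 1 remains.
R7C8 = 4: row 7 has {1,2,3,5,7}; col 8 has {1,5,6,7,8,9}; box has {1,5,7} → only 4 remains.
R8C8 = 3: row 8 has {1,2,4,7,8}; col 8 has {1,4,5,6,7,8,9}; box has {1,4,5,7}; main diagonal has {1,2,5,7,9} → only 3 remains.
R9C1 = 4: row 9 has {1,3,5,7,8,9}; col 1 has {1,3,5,7}; box has {1,2,3,5,7,8,9}; anti-diagonal has {1,2,3,5,6,7,8,9} → only 4 remains.
R9C8 = 2: row 9 has {1,3,4,5,7,8,9}; col 8 has {1,3,4,5,6,7,8,9}; box has {1,3,4,5,7} → only 2 remains.
R9C9 = 6: row 9 has {1,2,3,4,5,7,8,9}; col 9 has {1,2,3,4,5,7}; box has {1,2,3,4,5,7}; main diagonal has {1,2,3,5,7,9} → only 6 remains.
R1C1 = 8: row 1 has {3,4,5,6}; col 1 has {1,3,4,5,7}; box has {1,3,4,5,6,9}; main diagonal has {1,2,3,5,6,7,9} → only 8 remains.
R1C2 = 7: row 1 has {3,4,5,6,8}; col 2 has {1,2,3,4,6,9}; box has {1,3,4,5,6,8,9} → only 7 remains.
R1C3 = 2: row 1 has {3,4,5,6,7,8}; col 3 has {1,3,4,5,8,9}; box has {1,3,4,5,6,7,8,9} → only 2 remains.
R1C6 = 9: row 1 has {2,3,4,5,6,7,8}; col 6 has {1,2,3,4,6,7,8}; box has {2,3,4,5,6,7,8} → only 9 remains.
R4C1 = 9: row 4 has {1,2,3,6}; col 1 has {1,3,4,5,7,8}; box has {1,3,4} → only 9 remains.
R4C3 = 7: row 4 has {1,2,3,6,9}; col 3 has {1,2,3,4,5,8,9}; box has {1,3,4,9} → only 7 remains.
R4C4 = 4: row 4 has {1,2,3,6,7,9}; col 4 has {2,5,7,8}; box has {1,2,5,6,7,9}; main diagonal has {1,2,3,5,6,7,8,9} → only 4 remains.
R4C5 = 8: row 4 has {1,2,3,4,6,7,9}; col 5 has {1,2,3,4,5,6,7,9}; box has {1,2,4,5,6,7,9} → only 8 remains.
R5C2 = 8: row 5 has {1,4,5,7,9}; col 2 has {1,2,3,4,6,7,9}; box has {1,3,4,7,9} → only 8 remains.
R5C3 = 6: row 5 has {1,4,5,7,8,9}; col 3 has {1,2,3,4,5,7,8,9}; box has {1,3,4,7,8,9} → only 6 remains.
R5C4 = 3: row 5 has {1,4,5,6,7,8,9}; col 4 has {2,4,5,7,8}; box has {1,2,4,5,6,7,8,9} → only 3 remains.
R7C1 = 6: row 7 has {1,2,3,4,5,7}; col 1 has {1,3,4,5,7,8,9}; box has {1,2,3,4,5,7,8,9} → only 6 remains.
R7C4 = 9: row 7 has {1,2,3,4,5,6,7}; col 4 has {2,3,4,5,7,8}; box has {1,2,3,4,7,8} → only 9 remains.
R7C9 = 8: row 7 has {1,2,3,4,5,6,7,9}; col 9 has {1,2,3,4,5,6,7}; box has {1,2,3,4,5,6,7} → only 8 remains.
R8C4 = 6: row 8 has {1,2,3,4,7,8}; col 4 has {2,3,4,5,7,8,9}; box has {1,2,3,4,7,8,9} → only 6 remains.
R8C6 = 5: row 8 has {1,2,3,4,6,7,8}; col 6 has {1,2,3,4,6,7,8,9}; box has {1,2,3,4,6,7,8,9} → only 5 remains.
R8C9 = 9: row 8 has {1,2,3,4,5,6,7,8}; col 9 has {1,2,3,4,5,6,7,8}; box has {1,2,3,4,5,6,7,8} → only 9 remains.
R1C4 = 1: row 1 has {2,3,4,5,6,7,8,9}; col 4 has {2,3,4,5,6,7,8,9}; box has {2,3,4,5,6,7,8,9} → only 1 remains.
R4C2 = 5: row 4 has {1,2,3,4,6,7,8,9}; col 2 has {1,2,3,4,6,7,8,9}; box has {1,3,4,6,7,8,9} → only 5 remains.

957486312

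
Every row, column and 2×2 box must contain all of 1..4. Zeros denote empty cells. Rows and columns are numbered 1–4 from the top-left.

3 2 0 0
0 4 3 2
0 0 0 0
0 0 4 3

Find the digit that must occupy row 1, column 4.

row 1, column 3 = 1: row 1 has {2,3}; col 3 has {3,4}; box has {2,3} → only 1 remains.
row 1, column 4 = 4: row 1 has {1,2,3}; col 4 has {2,3}; box has {1,2,3} → only 4 remains.

4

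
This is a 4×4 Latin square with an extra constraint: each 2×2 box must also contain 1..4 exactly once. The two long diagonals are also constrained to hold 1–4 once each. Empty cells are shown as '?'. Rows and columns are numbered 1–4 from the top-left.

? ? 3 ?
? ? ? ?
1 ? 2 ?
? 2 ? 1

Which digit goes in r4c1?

r1c1 = 4 (sole candidate).
r1c2 = 1 (sole candidate).
r1c4 = 2 (sole candidate).
r2c2 = 3 (sole candidate).
r2c4 = 4 (sole candidate).
r3c2 = 4 (sole candidate).
r3c4 = 3 (sole candidate).
r4c1 = 3: row 4 has {1,2}; col 1 has {1,4}; box has {1,2,4}; anti-diagonal has {2,4} → only 3 remains.

3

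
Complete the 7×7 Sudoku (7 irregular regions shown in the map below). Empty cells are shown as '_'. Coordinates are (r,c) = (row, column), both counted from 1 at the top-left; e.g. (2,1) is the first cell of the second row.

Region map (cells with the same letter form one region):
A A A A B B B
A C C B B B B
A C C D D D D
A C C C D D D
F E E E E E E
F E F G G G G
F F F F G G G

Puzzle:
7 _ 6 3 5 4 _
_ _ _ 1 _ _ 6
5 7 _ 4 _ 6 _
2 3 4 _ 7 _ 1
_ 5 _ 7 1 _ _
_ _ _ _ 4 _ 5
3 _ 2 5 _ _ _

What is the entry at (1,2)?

1

(1,2) = 1: row 1 has {3,4,5,6,7}; col 2 has {3,5,7}; region has {2,3,5,6,7} → only 1 remains.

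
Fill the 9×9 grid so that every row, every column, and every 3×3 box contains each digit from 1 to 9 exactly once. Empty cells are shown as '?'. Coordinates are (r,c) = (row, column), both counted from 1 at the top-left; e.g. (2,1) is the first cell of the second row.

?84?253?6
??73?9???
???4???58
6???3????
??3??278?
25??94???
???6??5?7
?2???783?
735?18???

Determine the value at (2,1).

(4,6) = 1 (sole candidate).
(5,4) = 5 (sole candidate).
(5,5) = 6 (sole candidate).
(7,5) = 4 (sole candidate).
(7,6) = 3 (sole candidate).
(8,4) = 9 (sole candidate).
(8,5) = 5 (sole candidate).
(9,4) = 2 (sole candidate).
(2,5) = 8 (sole candidate).
(3,5) = 7 (sole candidate).
(3,6) = 6 (sole candidate).
(1,4) = 1 (sole candidate).
(1,1) = 9 (sole candidate).
(1,8) = 7 (sole candidate).
(3,2) = 1 (sole candidate).
(3,3) = 2 (sole candidate).
(3,7) = 9 (sole candidate).
(7,2) = 9 (sole candidate).
(2,1) = 5: row 2 has {3,7,8,9}; col 1 has {2,6,7,9}; box has {1,2,4,7,8,9} → only 5 remains.

5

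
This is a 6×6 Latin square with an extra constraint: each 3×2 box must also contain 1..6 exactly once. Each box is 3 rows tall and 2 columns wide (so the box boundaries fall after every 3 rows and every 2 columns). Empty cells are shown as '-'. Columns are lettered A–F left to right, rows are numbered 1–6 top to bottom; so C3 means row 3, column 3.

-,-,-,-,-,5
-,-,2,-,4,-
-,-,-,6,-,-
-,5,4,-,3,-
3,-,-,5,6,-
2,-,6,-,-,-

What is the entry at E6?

5

C5 = 1: row 5 has {3,5,6}; col 3 has {2,4,6}; box has {4,5,6} → only 1 remains.
D6 = 3: row 6 has {2,6}; col 4 has {5,6}; box has {1,4,5,6} → only 3 remains.
C1 = 3: row 1 has {5}; col 3 has {1,2,4,6}; box has {2,6} → only 3 remains.
D2 = 1: row 2 has {2,4}; col 4 has {3,5,6}; box has {2,3,6} → only 1 remains.
C3 = 5: row 3 has {6}; col 3 has {1,2,3,4,6}; box has {1,2,3,6} → only 5 remains.
D4 = 2: row 4 has {3,4,5}; col 4 has {1,3,5,6}; box has {1,3,4,5,6} → only 2 remains.
F4 = 1: row 4 has {2,3,4,5}; col 6 has {5}; box has {3,6} → only 1 remains.
B5 = 4: row 5 has {1,3,5,6}; col 2 has {5}; box has {2,3,5} → only 4 remains.
F5 = 2: row 5 has {1,3,4,5,6}; col 6 has {1,5}; box has {1,3,6} → only 2 remains.
B6 = 1: row 6 has {2,3,6}; col 2 has {4,5}; box has {2,3,4,5} → only 1 remains.
E6 = 5: row 6 has {1,2,3,6}; col 5 has {3,4,6}; box has {1,2,3,6} → only 5 remains.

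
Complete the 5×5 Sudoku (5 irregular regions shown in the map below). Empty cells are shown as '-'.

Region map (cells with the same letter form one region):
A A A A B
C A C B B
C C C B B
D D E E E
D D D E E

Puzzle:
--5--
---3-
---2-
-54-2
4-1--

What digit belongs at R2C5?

4

R2C3 = 2: row 2 has {3}; col 3 has {1,4,5}; region has {} → only 2 remains.
R3C3 = 3: row 3 has {2}; col 3 has {1,2,4,5}; region has {2} → only 3 remains.
R4C1 = 3: row 4 has {2,4,5}; col 1 has {4}; region has {1,4,5} → only 3 remains.
R4C4 = 1: row 4 has {2,3,4,5}; col 4 has {2,3}; region has {2,4} → only 1 remains.
R5C2 = 2: row 5 has {1,4}; col 2 has {5}; region has {1,3,4,5} → only 2 remains.
R5C4 = 5: row 5 has {1,2,4}; col 4 has {1,2,3}; region has {1,2,4} → only 5 remains.
R5C5 = 3: row 5 has {1,2,4,5}; col 5 has {2}; region has {1,2,4,5} → only 3 remains.
R1C4 = 4: row 1 has {5}; col 4 has {1,2,3,5}; region has {5} → only 4 remains.
R1C5 = 1: row 1 has {4,5}; col 5 has {2,3}; region has {2,3} → only 1 remains.
R2C2 = 1: row 2 has {2,3}; col 2 has {2,5}; region has {4,5} → only 1 remains.
R3C2 = 4: row 3 has {2,3}; col 2 has {1,2,5}; region has {2,3} → only 4 remains.
R3C5 = 5: row 3 has {2,3,4}; col 5 has {1,2,3}; region has {1,2,3} → only 5 remains.
R1C1 = 2: row 1 has {1,4,5}; col 1 has {3,4}; region has {1,4,5} → only 2 remains.
R1C2 = 3: row 1 has {1,2,4,5}; col 2 has {1,2,4,5}; region has {1,2,4,5} → only 3 remains.
R2C1 = 5: row 2 has {1,2,3}; col 1 has {2,3,4}; region has {2,3,4} → only 5 remains.
R2C5 = 4: row 2 has {1,2,3,5}; col 5 has {1,2,3,5}; region has {1,2,3,5} → only 4 remains.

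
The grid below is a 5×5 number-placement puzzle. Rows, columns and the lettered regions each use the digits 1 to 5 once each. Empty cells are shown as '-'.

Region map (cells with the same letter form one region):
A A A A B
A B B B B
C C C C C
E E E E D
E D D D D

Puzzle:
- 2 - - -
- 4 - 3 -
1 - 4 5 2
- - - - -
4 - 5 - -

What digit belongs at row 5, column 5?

row 2, column 1 = 5: row 2 has {3,4}; col 1 has {1,4}; region has {2} → only 5 remains.
row 2, column 5 = 1: row 2 has {3,4,5}; col 5 has {2}; region has {3,4} → only 1 remains.
row 3, column 2 = 3: row 3 has {1,2,4,5}; col 2 has {2,4}; region has {1,2,4,5} → only 3 remains.
row 5, column 2 = 1: row 5 has {4,5}; col 2 has {2,3,4}; region has {5} → only 1 remains.
row 5, column 4 = 2: row 5 has {1,4,5}; col 4 has {3,5}; region has {1,5} → only 2 remains.
row 5, column 5 = 3: row 5 has {1,2,4,5}; col 5 has {1,2}; region has {1,2,5} → only 3 remains.

3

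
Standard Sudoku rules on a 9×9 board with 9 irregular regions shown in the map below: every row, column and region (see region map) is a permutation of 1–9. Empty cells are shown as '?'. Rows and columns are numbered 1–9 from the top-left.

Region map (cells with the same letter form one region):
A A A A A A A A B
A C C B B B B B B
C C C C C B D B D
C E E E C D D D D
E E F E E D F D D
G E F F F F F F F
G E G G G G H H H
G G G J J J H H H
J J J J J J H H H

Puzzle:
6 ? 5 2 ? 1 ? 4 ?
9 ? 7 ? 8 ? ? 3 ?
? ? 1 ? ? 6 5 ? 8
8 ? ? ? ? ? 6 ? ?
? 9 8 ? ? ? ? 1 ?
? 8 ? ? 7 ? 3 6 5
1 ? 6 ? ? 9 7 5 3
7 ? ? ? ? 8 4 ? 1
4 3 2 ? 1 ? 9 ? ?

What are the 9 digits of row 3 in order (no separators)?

r1c2 = 7: row 1 has {1,2,4,5,6}; col 2 has {3,8,9}; region has {1,2,4,5,6,9} → only 7 remains.
r1c5 = 3: row 1 has {1,2,4,5,6,7}; col 5 has {1,7,8}; region has {1,2,4,5,6,7,9} → only 3 remains.
r1c7 = 8: row 1 has {1,2,3,4,5,6,7}; col 7 has {3,4,5,6,7,9}; region has {1,2,3,4,5,6,7,9} → only 8 remains.
r1c9 = 9: row 1 has {1,2,3,4,5,6,7,8}; col 9 has {1,3,5,8}; region has {3,6,8} → only 9 remains.
r5c7 = 2: row 5 has {1,8,9}; col 7 has {3,4,5,6,7,8,9}; region has {3,5,6,7,8} → only 2 remains.
r6c1 = 2: row 6 has {3,5,6,7,8}; col 1 has {1,4,6,7,8,9}; region has {1,6,7,9} → only 2 remains.
r6c6 = 4: row 6 has {2,3,5,6,7,8}; col 6 has {1,6,8,9}; region has {2,3,5,6,7,8} → only 4 remains.
r7c5 = 4: row 7 has {1,3,5,6,7,9}; col 5 has {1,3,7,8}; region has {1,2,6,7,9} → only 4 remains.
r8c2 = 5: row 8 has {1,4,7,8}; col 2 has {3,7,8,9}; region has {1,2,4,6,7,9} → only 5 remains.
r8c3 = 3: row 8 has {1,4,5,7,8}; col 3 has {1,2,5,6,7,8}; region has {1,2,4,5,6,7,9} → only 3 remains.
r8c8 = 2: row 8 has {1,3,4,5,7,8}; col 8 has {1,3,4,5,6}; region has {1,3,4,5,7,9} → only 2 remains.
r9c8 = 8: row 9 has {1,2,3,4,9}; col 8 has {1,2,3,4,5,6}; region has {1,2,3,4,5,7,9} → only 8 remains.
r9c9 = 6: row 9 has {1,2,3,4,8,9}; col 9 has {1,3,5,8,9}; region has {1,2,3,4,5,7,8,9} → only 6 remains.
r2c7 = 1: row 2 has {3,7,8,9}; col 7 has {2,3,4,5,6,7,8,9}; region has {3,6,8,9} → only 1 remains.
r3c1 = 3: row 3 has {1,5,6,8}; col 1 has {1,2,4,6,7,8,9}; region has {1,7,8} → only 3 remains.
r3c8 = 7: row 3 has {1,3,5,6,8}; col 8 has {1,2,3,4,5,6,8}; region has {1,3,6,8,9} → only 7 remains.
r4c3 = 4: row 4 has {6,8}; col 3 has {1,2,3,5,6,7,8}; region has {8,9} → only 4 remains.
r4c8 = 9: row 4 has {4,6,8}; col 8 has {1,2,3,4,5,6,7,8}; region has {1,5,6,8} → only 9 remains.
r5c1 = 5: row 5 has {1,2,8,9}; col 1 has {1,2,3,4,6,7,8,9}; region has {4,8,9} → only 5 remains.
r5c5 = 6: row 5 has {1,2,5,8,9}; col 5 has {1,3,4,7,8}; region has {4,5,8,9} → only 6 remains.
r6c3 = 9: row 6 has {2,3,4,5,6,7,8}; col 3 has {1,2,3,4,5,6,7,8}; region has {2,3,4,5,6,7,8} → only 9 remains.
r6c4 = 1: row 6 has {2,3,4,5,6,7,8,9}; col 4 has {2}; region has {2,3,4,5,6,7,8,9} → only 1 remains.
r7c2 = 2: row 7 has {1,3,4,5,6,7,9}; col 2 has {3,5,7,8,9}; region has {4,5,6,8,9} → only 2 remains.
r7c4 = 8: row 7 has {1,2,3,4,5,6,7,9}; col 4 has {1,2}; region has {1,2,3,4,5,6,7,9} → only 8 remains.
r8c5 = 9: row 8 has {1,2,3,4,5,7,8}; col 5 has {1,3,4,6,7,8}; region has {1,2,3,4,8} → only 9 remains.
r3c2 = 4: row 3 has {1,3,5,6,7,8}; col 2 has {2,3,5,7,8,9}; region has {1,3,7,8} → only 4 remains.
r3c4 = 9: row 3 has {1,3,4,5,6,7,8}; col 4 has {1,2,8}; region has {1,3,4,7,8} → only 9 remains.
r3c5 = 2: row 3 has {1,3,4,5,6,7,8,9}; col 5 has {1,3,4,6,7,8,9}; region has {1,3,4,7,8,9} → only 2 remains.

341926578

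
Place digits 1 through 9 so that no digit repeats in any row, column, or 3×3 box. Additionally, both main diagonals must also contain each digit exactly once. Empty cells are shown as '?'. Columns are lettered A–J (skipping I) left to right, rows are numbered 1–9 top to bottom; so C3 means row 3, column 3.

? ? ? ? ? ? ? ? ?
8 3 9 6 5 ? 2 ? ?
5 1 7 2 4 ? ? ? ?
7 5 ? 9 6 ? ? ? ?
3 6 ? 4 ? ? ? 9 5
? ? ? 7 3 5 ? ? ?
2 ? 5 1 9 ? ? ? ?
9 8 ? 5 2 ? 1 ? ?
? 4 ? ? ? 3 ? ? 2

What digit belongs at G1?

B1 = 2 (sole candidate).
E5 = 1 (sole candidate).
B6 = 9 (sole candidate).
B7 = 7 (sole candidate).
A9 = 6 (sole candidate).
C9 = 1 (sole candidate).
D9 = 8 (sole candidate).
E9 = 7 (sole candidate).
H9 = 5 (sole candidate).
A1 = 4 (sole candidate).
C1 = 6 (sole candidate).
D1 = 3 (sole candidate).
E1 = 8 (sole candidate).
J1 = 9 (sole candidate).
H2 = 4 (sole candidate).
F3 = 9 (sole candidate).
G3 = 3 (sole candidate).
F4 = 2 (sole candidate).
F5 = 8 (sole candidate).
G5 = 7 (sole candidate).
A6 = 1 (sole candidate).
C8 = 3 (sole candidate).
H8 = 6 (sole candidate).
G9 = 9 (sole candidate).
G1 = 5: row 1 has {2,3,4,6,8,9}; col 7 has {1,2,3,7,9}; box has {2,3,4,9} → only 5 remains.

5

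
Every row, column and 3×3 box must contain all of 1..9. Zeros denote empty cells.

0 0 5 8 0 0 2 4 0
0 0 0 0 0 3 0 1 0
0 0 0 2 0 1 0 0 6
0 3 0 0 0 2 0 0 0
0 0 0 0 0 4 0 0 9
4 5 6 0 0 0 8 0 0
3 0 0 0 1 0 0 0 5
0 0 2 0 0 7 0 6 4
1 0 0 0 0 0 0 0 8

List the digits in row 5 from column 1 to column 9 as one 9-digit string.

R2C9 = 7 (sole candidate).
R4C9 = 1 (sole candidate).
R6C6 = 9 (sole candidate).
R1C6 = 6 (sole candidate).
R1C9 = 3 (sole candidate).
R6C9 = 2 (sole candidate).
R7C6 = 8 (sole candidate).
R9C6 = 5 (sole candidate).
R1C2 = 1 (hidden single in row 1).
R3C3 = 3 (hidden single in row 3).
R4C7 = 4 (hidden single in row 4).
R6C4 = 1 (hidden single in row 6).
R5C3 = 1: in row 5, 1 can only go here (every other open cell in that row sees a 1).
R7C8 = 2 (hidden single in row 7).
R8C7 = 1 (hidden single in row 8).
R8C1 = 5 (hidden single in row 8).
R8C2 = 8 (hidden single in row 8).
R9C5 = 2 (hidden single in row 9).
R2C1 = 6 (hidden single in column 1).
R2C2 = 2 (hidden single in row 2).
R2C3 = 8 (hidden single in row 2).
R5C2 = 7: row 5 has {1,4,9}; col 2 has {1,2,3,5,8}; box has {1,3,4,5,6} → only 7 remains.
R4C3 = 9 (sole candidate).
R4C1 = 8 (sole candidate).
R5C1 = 2: row 5 has {1,4,7,9}; col 1 has {1,3,4,5,6,8}; box has {1,3,4,5,6,7,8,9} → only 2 remains.
R3C8 = 8 (hidden single in row 3).
R5C5 = 8: in row 5, 8 can only go here (every other open cell in that row sees an 8).
R4C4 = 7 (hidden single in column 4).
R4C8 = 5 (sole candidate).
R5C8 = 3: row 5 has {1,2,4,7,8,9}; col 8 has {1,2,4,5,6,8}; box has {1,2,4,5,8,9} → only 3 remains.
R6C5 = 3 (sole candidate).
R6C8 = 7 (sole candidate).
R8C5 = 9 (sole candidate).
R9C8 = 9 (sole candidate).
R1C5 = 7 (sole candidate).
R4C5 = 6 (sole candidate).
R5C4 = 5: row 5 has {1,2,3,4,7,8,9}; col 4 has {1,2,7,8}; box has {1,2,3,4,6,7,8,9} → only 5 remains.
R5C7 = 6: row 5 has {1,2,3,4,5,7,8,9}; col 7 has {1,2,4,8}; box has {1,2,3,4,5,7,8,9} → only 6 remains.

271584639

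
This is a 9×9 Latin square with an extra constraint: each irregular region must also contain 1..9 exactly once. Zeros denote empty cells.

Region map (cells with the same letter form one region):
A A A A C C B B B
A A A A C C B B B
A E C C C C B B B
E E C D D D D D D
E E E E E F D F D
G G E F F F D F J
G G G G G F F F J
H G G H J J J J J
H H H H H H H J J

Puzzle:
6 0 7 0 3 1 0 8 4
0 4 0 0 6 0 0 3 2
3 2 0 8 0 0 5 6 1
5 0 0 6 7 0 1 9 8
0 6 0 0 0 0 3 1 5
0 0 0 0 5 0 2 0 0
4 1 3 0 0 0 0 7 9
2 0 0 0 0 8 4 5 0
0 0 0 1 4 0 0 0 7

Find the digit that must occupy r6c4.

r1c7 = 9: row 1 has {1,3,4,6,7,8}; col 7 has {1,2,3,4,5}; region has {1,2,3,4,5,6,8} → only 9 remains.
r2c7 = 7: row 2 has {2,3,4,6}; col 7 has {1,2,3,4,5,9}; region has {1,2,3,4,5,6,8,9} → only 7 remains.
r3c5 = 9: row 3 has {1,2,3,5,6,8}; col 5 has {3,4,5,6,7}; region has {1,3,6,8} → only 9 remains.
r4c2 = 3: row 4 has {1,5,6,7,8,9}; col 2 has {1,2,4,6}; region has {2,5,6} → only 3 remains.
r4c6 = 4: row 4 has {1,3,5,6,7,8,9}; col 6 has {1,8}; region has {1,2,3,5,6,7,8,9} → only 4 remains.
r5c5 = 8: row 5 has {1,3,5,6}; col 5 has {3,4,5,6,7,9}; region has {2,3,5,6} → only 8 remains.
r6c8 = 4: row 6 has {2,5}; col 8 has {1,3,5,6,7,8,9}; region has {1,5,7} → only 4 remains.
r7c5 = 2: row 7 has {1,3,4,7,9}; col 5 has {3,4,5,6,7,8,9}; region has {1,3,4} → only 2 remains.
r7c6 = 6: row 7 has {1,2,3,4,7,9}; col 6 has {1,4,8}; region has {1,4,5,7} → only 6 remains.
r7c7 = 8: row 7 has {1,2,3,4,6,7,9}; col 7 has {1,2,3,4,5,7,9}; region has {1,4,5,6,7} → only 8 remains.
r8c5 = 1: row 8 has {2,4,5,8}; col 5 has {2,3,4,5,6,7,8,9}; region has {4,5,7,8,9} → only 1 remains.
r9c7 = 6: row 9 has {1,4,7}; col 7 has {1,2,3,4,5,7,8,9}; region has {1,2,4} → only 6 remains.
r9c8 = 2: row 9 has {1,4,6,7}; col 8 has {1,3,4,5,6,7,8,9}; region has {1,4,5,7,8,9} → only 2 remains.
r1c2 = 5: row 1 has {1,3,4,6,7,8,9}; col 2 has {1,2,3,4,6}; region has {3,4,6,7} → only 5 remains.
r1c4 = 2: row 1 has {1,3,4,5,6,7,8,9}; col 4 has {1,6,8}; region has {3,4,5,6,7} → only 2 remains.
r2c4 = 9: row 2 has {2,3,4,6,7}; col 4 has {1,2,6,8}; region has {2,3,4,5,6,7} → only 9 remains.
r2c6 = 5: row 2 has {2,3,4,6,7,9}; col 6 has {1,4,6,8}; region has {1,3,6,8,9} → only 5 remains.
r3c3 = 4: row 3 has {1,2,3,5,6,8,9}; col 3 has {3,7}; region has {1,3,5,6,8,9} → only 4 remains.
r3c6 = 7: row 3 has {1,2,3,4,5,6,8,9}; col 6 has {1,4,5,6,8}; region has {1,3,4,5,6,8,9} → only 7 remains.
r4c3 = 2: row 4 has {1,3,4,5,6,7,8,9}; col 3 has {3,4,7}; region has {1,3,4,5,6,7,8,9} → only 2 remains.
r5c3 = 9: row 5 has {1,3,5,6,8}; col 3 has {2,3,4,7}; region has {2,3,5,6,8} → only 9 remains.
r5c6 = 2: row 5 has {1,3,5,6,8,9}; col 6 has {1,4,5,6,7,8}; region has {1,4,5,6,7,8} → only 2 remains.
r6c3 = 1: row 6 has {2,4,5}; col 3 has {2,3,4,7,9}; region has {2,3,5,6,8,9} → only 1 remains.
r6c4 = 3: row 6 has {1,2,4,5}; col 4 has {1,2,6,8,9}; region has {1,2,4,5,6,7,8} → only 3 remains.

3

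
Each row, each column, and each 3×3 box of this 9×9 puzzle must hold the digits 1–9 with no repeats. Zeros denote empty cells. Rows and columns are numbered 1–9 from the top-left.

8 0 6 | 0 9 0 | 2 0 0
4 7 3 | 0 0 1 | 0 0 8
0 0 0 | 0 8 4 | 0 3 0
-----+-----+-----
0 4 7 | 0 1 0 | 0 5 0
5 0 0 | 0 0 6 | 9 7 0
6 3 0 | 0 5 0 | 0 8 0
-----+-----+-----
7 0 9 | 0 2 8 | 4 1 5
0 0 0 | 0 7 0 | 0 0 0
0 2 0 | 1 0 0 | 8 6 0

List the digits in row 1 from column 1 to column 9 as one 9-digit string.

856793241

r1c8 = 4: row 1 has {2,6,8,9}; col 8 has {1,3,5,6,7,8}; box has {2,3,8} → only 4 remains.
r2c5 = 6 (sole candidate).
r2c7 = 5 (sole candidate).
r2c8 = 9 (sole candidate).
r6c7 = 1 (sole candidate).
r7c2 = 6 (sole candidate).
r7c4 = 3 (sole candidate).
r8c7 = 3 (sole candidate).
r8c8 = 2 (sole candidate).
r8c9 = 9 (sole candidate).
r9c1 = 3 (sole candidate).
r9c5 = 4 (sole candidate).
r9c9 = 7 (sole candidate).
r1c9 = 1: row 1 has {2,4,6,8,9}; col 9 has {5,7,8,9}; box has {2,3,4,5,8,9} → only 1 remains.
r2c4 = 2 (sole candidate).
r3c9 = 6 (sole candidate).
r4c7 = 6 (sole candidate).
r5c5 = 3 (sole candidate).
r6c3 = 2 (sole candidate).
r6c9 = 4 (sole candidate).
r8c1 = 1 (sole candidate).
r8c6 = 5 (sole candidate).
r9c3 = 5 (sole candidate).
r9c6 = 9 (sole candidate).
r1c2 = 5: row 1 has {1,2,4,6,8,9}; col 2 has {2,3,4,6,7}; box has {3,4,6,7,8} → only 5 remains.
r1c4 = 7: row 1 has {1,2,4,5,6,8,9}; col 4 has {1,2,3}; box has {1,2,4,6,8,9} → only 7 remains.
r1c6 = 3: row 1 has {1,2,4,5,6,7,8,9}; col 6 has {1,4,5,6,8,9}; box has {1,2,4,6,7,8,9} → only 3 remains.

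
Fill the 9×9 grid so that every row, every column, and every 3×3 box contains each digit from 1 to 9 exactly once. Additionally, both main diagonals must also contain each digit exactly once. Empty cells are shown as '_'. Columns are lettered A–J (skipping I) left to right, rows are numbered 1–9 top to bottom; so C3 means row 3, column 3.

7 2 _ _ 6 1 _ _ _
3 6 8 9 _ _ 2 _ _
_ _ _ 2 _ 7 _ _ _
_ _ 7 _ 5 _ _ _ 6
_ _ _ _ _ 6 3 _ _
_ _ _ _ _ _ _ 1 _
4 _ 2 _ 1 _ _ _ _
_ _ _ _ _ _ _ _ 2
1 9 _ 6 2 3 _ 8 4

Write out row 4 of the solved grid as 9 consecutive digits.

217359846

E2 = 4 (sole candidate).
F2 = 5 (sole candidate).
H2 = 7 (sole candidate).
J2 = 1 (sole candidate).
C9 = 5 (sole candidate).
G9 = 7 (sole candidate).
H7 = 6 (hidden single in row 7).
G3 = 6 (hidden single in row 3).
G8 = 1 (hidden single in row 8).
B7 = 7 (hidden single in column 2).
J7 = 3 (hidden single in row 7).
F6 = 2 (hidden single in column 6).
D4 = 3: in main diagonal, 3 can only go here (every other open cell in that diagonal sees a 3).
D1 = 8 (sole candidate).
E3 = 3 (sole candidate).
D6 = 4 (sole candidate).
D7 = 5 (sole candidate).
G7 = 9 (sole candidate).
D8 = 7 (sole candidate).
H8 = 5 (sole candidate).
C3 = 1 (sole candidate).
D5 = 1 (sole candidate).
E5 = 8 (sole candidate).
F7 = 8 (sole candidate).
B8 = 3 (sole candidate).
C8 = 6 (sole candidate).
E8 = 9 (sole candidate).
F8 = 4 (sole candidate).
F4 = 9: row 4 has {3,5,6,7}; col 6 has {1,2,3,4,5,6,7,8}; box has {1,2,3,4,5,6,8}; anti-diagonal has {1,2,3,4,6,7,8} → only 9 remains.
E6 = 7 (sole candidate).
A8 = 8 (sole candidate).
J1 = 5 (sole candidate).
A4 = 2: row 4 has {3,5,6,7,9}; col 1 has {1,3,4,7,8}; box has {7} → only 2 remains.
H4 = 4: row 4 has {2,3,5,6,7,9}; col 8 has {1,5,6,7,8}; box has {1,3,6} → only 4 remains.
G1 = 4 (sole candidate).
H3 = 9 (sole candidate).
J3 = 8 (sole candidate).
G4 = 8: row 4 has {2,3,4,5,6,7,9}; col 7 has {1,2,3,4,6,7,9}; box has {1,3,4,6} → only 8 remains.
H5 = 2 (sole candidate).
G6 = 5 (sole candidate).
J6 = 9 (sole candidate).
C1 = 9 (sole candidate).
H1 = 3 (sole candidate).
A3 = 5 (sole candidate).
B3 = 4 (sole candidate).
B4 = 1: row 4 has {2,3,4,5,6,7,8,9}; col 2 has {2,3,4,6,7,9}; box has {2,7} → only 1 remains.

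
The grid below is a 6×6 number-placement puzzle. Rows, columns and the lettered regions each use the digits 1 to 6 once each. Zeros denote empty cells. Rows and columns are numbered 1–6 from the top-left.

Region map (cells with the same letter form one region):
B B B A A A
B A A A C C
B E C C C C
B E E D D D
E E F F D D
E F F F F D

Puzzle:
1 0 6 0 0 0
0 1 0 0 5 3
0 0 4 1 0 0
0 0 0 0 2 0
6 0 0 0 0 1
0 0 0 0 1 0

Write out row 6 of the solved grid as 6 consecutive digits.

row 2, column 3 = 2 (sole candidate).
row 3, column 5 = 6 (sole candidate).
row 3, column 6 = 2 (sole candidate).
row 2, column 1 = 4 (sole candidate).
row 2, column 4 = 6 (sole candidate).
row 1, column 2 = 2 (hidden single in row 1).
row 4, column 3 = 1 (hidden single in row 4).
row 4, column 6 = 6 (hidden single in row 4).
row 5, column 4 = 2 (hidden single in row 5).
row 6, column 1 = 2: in row 6, 2 can only go here (every other open cell in that row sees a 2).
row 6, column 2 = 6: in row 6, 6 can only go here (every other open cell in that row sees a 6).
row 6, column 4 = 4: in region F, 4 can only go here (every other open cell in that region sees a 4).
row 6, column 6 = 5: row 6 has {1,2,4,6}; col 6 has {1,2,3,6}; region has {1,2,6} → only 5 remains.
row 1, column 6 = 4 (sole candidate).
row 4, column 4 = 3 (sole candidate).
row 5, column 5 = 4 (sole candidate).
row 6, column 3 = 3: row 6 has {1,2,4,5,6}; col 3 has {1,2,4,6}; region has {1,2,4,6} → only 3 remains.

263415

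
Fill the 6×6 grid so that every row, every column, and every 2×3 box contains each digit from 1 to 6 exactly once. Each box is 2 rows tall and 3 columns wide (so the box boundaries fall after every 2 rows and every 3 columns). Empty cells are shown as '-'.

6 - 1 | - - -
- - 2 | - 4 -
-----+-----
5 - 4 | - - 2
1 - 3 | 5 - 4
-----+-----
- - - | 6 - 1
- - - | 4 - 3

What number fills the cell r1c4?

2

r1c6 = 5: row 1 has {1,6}; col 6 has {1,2,3,4}; box has {4} → only 5 remains.
r2c1 = 3: row 2 has {2,4}; col 1 has {1,5,6}; box has {1,2,6} → only 3 remains.
r2c2 = 5: row 2 has {2,3,4}; col 2 has {}; box has {1,2,3,6} → only 5 remains.
r2c4 = 1: row 2 has {2,3,4,5}; col 4 has {4,5,6}; box has {4,5} → only 1 remains.
r2c6 = 6: row 2 has {1,2,3,4,5}; col 6 has {1,2,3,4,5}; box has {1,4,5} → only 6 remains.
r3c2 = 6: row 3 has {2,4,5}; col 2 has {5}; box has {1,3,4,5} → only 6 remains.
r3c4 = 3: row 3 has {2,4,5,6}; col 4 has {1,4,5,6}; box has {2,4,5} → only 3 remains.
r3c5 = 1: row 3 has {2,3,4,5,6}; col 5 has {4}; box has {2,3,4,5} → only 1 remains.
r4c2 = 2: row 4 has {1,3,4,5}; col 2 has {5,6}; box has {1,3,4,5,6} → only 2 remains.
r4c5 = 6: row 4 has {1,2,3,4,5}; col 5 has {1,4}; box has {1,2,3,4,5} → only 6 remains.
r5c3 = 5: row 5 has {1,6}; col 3 has {1,2,3,4}; box has {} → only 5 remains.
r5c5 = 2: row 5 has {1,5,6}; col 5 has {1,4,6}; box has {1,3,4,6} → only 2 remains.
r6c1 = 2: row 6 has {3,4}; col 1 has {1,3,5,6}; box has {5} → only 2 remains.
r6c2 = 1: row 6 has {2,3,4}; col 2 has {2,5,6}; box has {2,5} → only 1 remains.
r6c3 = 6: row 6 has {1,2,3,4}; col 3 has {1,2,3,4,5}; box has {1,2,5} → only 6 remains.
r6c5 = 5: row 6 has {1,2,3,4,6}; col 5 has {1,2,4,6}; box has {1,2,3,4,6} → only 5 remains.
r1c2 = 4: row 1 has {1,5,6}; col 2 has {1,2,5,6}; box has {1,2,3,5,6} → only 4 remains.
r1c4 = 2: row 1 has {1,4,5,6}; col 4 has {1,3,4,5,6}; box has {1,4,5,6} → only 2 remains.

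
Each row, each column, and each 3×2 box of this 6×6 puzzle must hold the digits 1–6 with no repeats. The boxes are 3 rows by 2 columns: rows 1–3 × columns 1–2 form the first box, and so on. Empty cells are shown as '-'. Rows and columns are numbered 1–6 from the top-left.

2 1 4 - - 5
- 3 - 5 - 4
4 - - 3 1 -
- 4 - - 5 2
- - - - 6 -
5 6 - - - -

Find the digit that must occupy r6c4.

2

r1c4 = 6: row 1 has {1,2,4,5}; col 4 has {3,5}; box has {3,4,5} → only 6 remains.
r1c5 = 3: row 1 has {1,2,4,5,6}; col 5 has {1,5,6}; box has {1,4,5} → only 3 remains.
r2c1 = 6: row 2 has {3,4,5}; col 1 has {2,4,5}; box has {1,2,3,4} → only 6 remains.
r2c5 = 2: row 2 has {3,4,5,6}; col 5 has {1,3,5,6}; box has {1,3,4,5} → only 2 remains.
r3c2 = 5: row 3 has {1,3,4}; col 2 has {1,3,4,6}; box has {1,2,3,4,6} → only 5 remains.
r3c3 = 2: row 3 has {1,3,4,5}; col 3 has {4}; box has {3,4,5,6} → only 2 remains.
r3c6 = 6: row 3 has {1,2,3,4,5}; col 6 has {2,4,5}; box has {1,2,3,4,5} → only 6 remains.
r4c4 = 1: row 4 has {2,4,5}; col 4 has {3,5,6}; box has {} → only 1 remains.
r5c2 = 2: row 5 has {6}; col 2 has {1,3,4,5,6}; box has {4,5,6} → only 2 remains.
r5c4 = 4: row 5 has {2,6}; col 4 has {1,3,5,6}; box has {1} → only 4 remains.
r6c3 = 3: row 6 has {5,6}; col 3 has {2,4}; box has {1,4} → only 3 remains.
r6c4 = 2: row 6 has {3,5,6}; col 4 has {1,3,4,5,6}; box has {1,3,4} → only 2 remains.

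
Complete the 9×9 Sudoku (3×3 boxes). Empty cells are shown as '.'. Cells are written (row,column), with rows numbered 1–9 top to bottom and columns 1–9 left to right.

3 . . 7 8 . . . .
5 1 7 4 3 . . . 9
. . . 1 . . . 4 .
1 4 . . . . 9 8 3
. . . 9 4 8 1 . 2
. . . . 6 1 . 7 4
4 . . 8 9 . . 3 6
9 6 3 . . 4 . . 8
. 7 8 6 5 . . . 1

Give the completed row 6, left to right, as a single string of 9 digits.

(1,9) = 5: row 1 has {3,7,8}; col 9 has {1,2,3,4,6,8,9}; box has {4,9} → only 5 remains.
(3,5) = 2: row 3 has {1,4}; col 5 has {3,4,5,6,8,9}; box has {1,3,4,7,8} → only 2 remains.
(3,9) = 7: row 3 has {1,2,4}; col 9 has {1,2,3,4,5,6,8,9}; box has {4,5,9} → only 7 remains.
(4,5) = 7: row 4 has {1,3,4,8,9}; col 5 has {2,3,4,5,6,8,9}; box has {1,4,6,8,9} → only 7 remains.
(6,7) = 5: row 6 has {1,4,6,7}; col 7 has {1,9}; box has {1,2,3,4,7,8,9} → only 5 remains.
(8,4) = 2: row 8 has {3,4,6,8,9}; col 4 has {1,4,6,7,8,9}; box has {4,5,6,8,9} → only 2 remains.
(8,5) = 1: row 8 has {2,3,4,6,8,9}; col 5 has {2,3,4,5,6,7,8,9}; box has {2,4,5,6,8,9} → only 1 remains.
(8,7) = 7: row 8 has {1,2,3,4,6,8,9}; col 7 has {1,5,9}; box has {1,3,6,8} → only 7 remains.
(8,8) = 5: row 8 has {1,2,3,4,6,7,8,9}; col 8 has {3,4,7,8}; box has {1,3,6,7,8} → only 5 remains.
(9,1) = 2: row 9 has {1,5,6,7,8}; col 1 has {1,3,4,5,9}; box has {3,4,6,7,8,9} → only 2 remains.
(9,6) = 3: row 9 has {1,2,5,6,7,8}; col 6 has {1,4,8}; box has {1,2,4,5,6,8,9} → only 3 remains.
(9,7) = 4: row 9 has {1,2,3,5,6,7,8}; col 7 has {1,5,7,9}; box has {1,3,5,6,7,8} → only 4 remains.
(9,8) = 9: row 9 has {1,2,3,4,5,6,7,8}; col 8 has {3,4,5,7,8}; box has {1,3,4,5,6,7,8} → only 9 remains.
(2,6) = 6: row 2 has {1,3,4,5,7,9}; col 6 has {1,3,4,8}; box has {1,2,3,4,7,8} → only 6 remains.
(2,8) = 2: row 2 has {1,3,4,5,6,7,9}; col 8 has {3,4,5,7,8,9}; box has {4,5,7,9} → only 2 remains.
(4,4) = 5: row 4 has {1,3,4,7,8,9}; col 4 has {1,2,4,6,7,8,9}; box has {1,4,6,7,8,9} → only 5 remains.
(4,6) = 2: row 4 has {1,3,4,5,7,8,9}; col 6 has {1,3,4,6,8}; box has {1,4,5,6,7,8,9} → only 2 remains.
(5,8) = 6: row 5 has {1,2,4,8,9}; col 8 has {2,3,4,5,7,8,9}; box has {1,2,3,4,5,7,8,9} → only 6 remains.
(6,1) = 8: row 6 has {1,4,5,6,7}; col 1 has {1,2,3,4,5,9}; box has {1,4} → only 8 remains.
(6,4) = 3: row 6 has {1,4,5,6,7,8}; col 4 has {1,2,4,5,6,7,8,9}; box has {1,2,4,5,6,7,8,9} → only 3 remains.
(7,2) = 5: row 7 has {3,4,6,8,9}; col 2 has {1,4,6,7}; box has {2,3,4,6,7,8,9} → only 5 remains.
(7,3) = 1: row 7 has {3,4,5,6,8,9}; col 3 has {3,7,8}; box has {2,3,4,5,6,7,8,9} → only 1 remains.
(7,6) = 7: row 7 has {1,3,4,5,6,8,9}; col 6 has {1,2,3,4,6,8}; box has {1,2,3,4,5,6,8,9} → only 7 remains.
(7,7) = 2: row 7 has {1,3,4,5,6,7,8,9}; col 7 has {1,4,5,7,9}; box has {1,3,4,5,6,7,8,9} → only 2 remains.
(1,6) = 9: row 1 has {3,5,7,8}; col 6 has {1,2,3,4,6,7,8}; box has {1,2,3,4,6,7,8} → only 9 remains.
(1,7) = 6: row 1 has {3,5,7,8,9}; col 7 has {1,2,4,5,7,9}; box has {2,4,5,7,9} → only 6 remains.
(1,8) = 1: row 1 has {3,5,6,7,8,9}; col 8 has {2,3,4,5,6,7,8,9}; box has {2,4,5,6,7,9} → only 1 remains.
(2,7) = 8: row 2 has {1,2,3,4,5,6,7,9}; col 7 has {1,2,4,5,6,7,9}; box has {1,2,4,5,6,7,9} → only 8 remains.
(3,1) = 6: row 3 has {1,2,4,7}; col 1 has {1,2,3,4,5,8,9}; box has {1,3,5,7} → only 6 remains.
(3,3) = 9: row 3 has {1,2,4,6,7}; col 3 has {1,3,7,8}; box has {1,3,5,6,7} → only 9 remains.
(3,6) = 5: row 3 has {1,2,4,6,7,9}; col 6 has {1,2,3,4,6,7,8,9}; box has {1,2,3,4,6,7,8,9} → only 5 remains.
(3,7) = 3: row 3 has {1,2,4,5,6,7,9}; col 7 has {1,2,4,5,6,7,8,9}; box has {1,2,4,5,6,7,8,9} → only 3 remains.
(4,3) = 6: row 4 has {1,2,3,4,5,7,8,9}; col 3 has {1,3,7,8,9}; box has {1,4,8} → only 6 remains.
(5,1) = 7: row 5 has {1,2,4,6,8,9}; col 1 has {1,2,3,4,5,6,8,9}; box has {1,4,6,8} → only 7 remains.
(5,2) = 3: row 5 has {1,2,4,6,7,8,9}; col 2 has {1,4,5,6,7}; box has {1,4,6,7,8} → only 3 remains.
(5,3) = 5: row 5 has {1,2,3,4,6,7,8,9}; col 3 has {1,3,6,7,8,9}; box has {1,3,4,6,7,8} → only 5 remains.
(6,3) = 2: row 6 has {1,3,4,5,6,7,8}; col 3 has {1,3,5,6,7,8,9}; box has {1,3,4,5,6,7,8} → only 2 remains.
(1,2) = 2: row 1 has {1,3,5,6,7,8,9}; col 2 has {1,3,4,5,6,7}; box has {1,3,5,6,7,9} → only 2 remains.
(1,3) = 4: row 1 has {1,2,3,5,6,7,8,9}; col 3 has {1,2,3,5,6,7,8,9}; box has {1,2,3,5,6,7,9} → only 4 remains.
(3,2) = 8: row 3 has {1,2,3,4,5,6,7,9}; col 2 has {1,2,3,4,5,6,7}; box has {1,2,3,4,5,6,7,9} → only 8 remains.
(6,2) = 9: row 6 has {1,2,3,4,5,6,7,8}; col 2 has {1,2,3,4,5,6,7,8}; box has {1,2,3,4,5,6,7,8} → only 9 remains.

892361574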